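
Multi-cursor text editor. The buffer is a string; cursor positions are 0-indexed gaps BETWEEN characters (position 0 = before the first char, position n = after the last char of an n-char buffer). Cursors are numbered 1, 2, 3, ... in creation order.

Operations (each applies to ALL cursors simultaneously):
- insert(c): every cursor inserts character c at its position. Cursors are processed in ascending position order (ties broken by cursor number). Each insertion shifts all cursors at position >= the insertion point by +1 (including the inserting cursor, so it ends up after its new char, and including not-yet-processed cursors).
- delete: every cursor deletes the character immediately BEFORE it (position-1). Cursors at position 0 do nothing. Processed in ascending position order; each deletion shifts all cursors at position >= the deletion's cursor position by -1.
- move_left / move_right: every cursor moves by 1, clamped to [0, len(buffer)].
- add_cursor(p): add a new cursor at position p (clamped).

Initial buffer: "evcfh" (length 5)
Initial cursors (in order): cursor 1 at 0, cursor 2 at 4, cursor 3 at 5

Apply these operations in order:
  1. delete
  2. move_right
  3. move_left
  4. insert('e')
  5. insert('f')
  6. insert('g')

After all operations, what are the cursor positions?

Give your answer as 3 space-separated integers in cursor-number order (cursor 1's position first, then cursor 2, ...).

Answer: 3 11 11

Derivation:
After op 1 (delete): buffer="evc" (len 3), cursors c1@0 c2@3 c3@3, authorship ...
After op 2 (move_right): buffer="evc" (len 3), cursors c1@1 c2@3 c3@3, authorship ...
After op 3 (move_left): buffer="evc" (len 3), cursors c1@0 c2@2 c3@2, authorship ...
After op 4 (insert('e')): buffer="eeveec" (len 6), cursors c1@1 c2@5 c3@5, authorship 1..23.
After op 5 (insert('f')): buffer="efeveeffc" (len 9), cursors c1@2 c2@8 c3@8, authorship 11..2323.
After op 6 (insert('g')): buffer="efgeveeffggc" (len 12), cursors c1@3 c2@11 c3@11, authorship 111..232323.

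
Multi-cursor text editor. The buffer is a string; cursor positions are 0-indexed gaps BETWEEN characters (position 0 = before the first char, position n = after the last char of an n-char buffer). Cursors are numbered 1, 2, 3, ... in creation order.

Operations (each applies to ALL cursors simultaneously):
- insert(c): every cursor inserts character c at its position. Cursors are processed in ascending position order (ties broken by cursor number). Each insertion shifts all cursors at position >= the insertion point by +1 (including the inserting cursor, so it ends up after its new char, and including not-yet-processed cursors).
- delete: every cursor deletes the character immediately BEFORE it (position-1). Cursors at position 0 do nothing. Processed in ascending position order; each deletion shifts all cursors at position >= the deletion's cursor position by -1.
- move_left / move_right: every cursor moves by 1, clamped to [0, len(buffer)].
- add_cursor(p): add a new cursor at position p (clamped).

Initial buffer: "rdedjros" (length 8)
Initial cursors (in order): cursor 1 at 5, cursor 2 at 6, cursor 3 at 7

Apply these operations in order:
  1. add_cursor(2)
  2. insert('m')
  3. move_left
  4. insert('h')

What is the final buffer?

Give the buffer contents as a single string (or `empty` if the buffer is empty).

After op 1 (add_cursor(2)): buffer="rdedjros" (len 8), cursors c4@2 c1@5 c2@6 c3@7, authorship ........
After op 2 (insert('m')): buffer="rdmedjmrmoms" (len 12), cursors c4@3 c1@7 c2@9 c3@11, authorship ..4...1.2.3.
After op 3 (move_left): buffer="rdmedjmrmoms" (len 12), cursors c4@2 c1@6 c2@8 c3@10, authorship ..4...1.2.3.
After op 4 (insert('h')): buffer="rdhmedjhmrhmohms" (len 16), cursors c4@3 c1@8 c2@11 c3@14, authorship ..44...11.22.33.

Answer: rdhmedjhmrhmohms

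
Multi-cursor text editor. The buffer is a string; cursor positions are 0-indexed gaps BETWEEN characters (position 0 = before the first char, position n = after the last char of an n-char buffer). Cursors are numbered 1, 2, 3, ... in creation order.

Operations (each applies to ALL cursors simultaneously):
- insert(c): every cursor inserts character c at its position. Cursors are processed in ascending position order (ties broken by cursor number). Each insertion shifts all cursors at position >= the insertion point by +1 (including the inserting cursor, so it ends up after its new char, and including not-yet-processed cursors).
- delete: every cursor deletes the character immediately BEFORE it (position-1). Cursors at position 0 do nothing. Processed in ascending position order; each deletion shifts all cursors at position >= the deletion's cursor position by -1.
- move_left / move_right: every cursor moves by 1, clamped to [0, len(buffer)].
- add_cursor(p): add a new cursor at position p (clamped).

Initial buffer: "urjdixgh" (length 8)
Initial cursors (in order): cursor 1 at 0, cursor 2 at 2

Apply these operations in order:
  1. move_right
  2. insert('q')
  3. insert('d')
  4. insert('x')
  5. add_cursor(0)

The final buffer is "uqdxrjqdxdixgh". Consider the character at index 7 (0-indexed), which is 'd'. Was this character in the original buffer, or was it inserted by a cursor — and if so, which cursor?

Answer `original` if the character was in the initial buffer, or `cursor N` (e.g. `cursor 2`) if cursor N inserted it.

After op 1 (move_right): buffer="urjdixgh" (len 8), cursors c1@1 c2@3, authorship ........
After op 2 (insert('q')): buffer="uqrjqdixgh" (len 10), cursors c1@2 c2@5, authorship .1..2.....
After op 3 (insert('d')): buffer="uqdrjqddixgh" (len 12), cursors c1@3 c2@7, authorship .11..22.....
After op 4 (insert('x')): buffer="uqdxrjqdxdixgh" (len 14), cursors c1@4 c2@9, authorship .111..222.....
After op 5 (add_cursor(0)): buffer="uqdxrjqdxdixgh" (len 14), cursors c3@0 c1@4 c2@9, authorship .111..222.....
Authorship (.=original, N=cursor N): . 1 1 1 . . 2 2 2 . . . . .
Index 7: author = 2

Answer: cursor 2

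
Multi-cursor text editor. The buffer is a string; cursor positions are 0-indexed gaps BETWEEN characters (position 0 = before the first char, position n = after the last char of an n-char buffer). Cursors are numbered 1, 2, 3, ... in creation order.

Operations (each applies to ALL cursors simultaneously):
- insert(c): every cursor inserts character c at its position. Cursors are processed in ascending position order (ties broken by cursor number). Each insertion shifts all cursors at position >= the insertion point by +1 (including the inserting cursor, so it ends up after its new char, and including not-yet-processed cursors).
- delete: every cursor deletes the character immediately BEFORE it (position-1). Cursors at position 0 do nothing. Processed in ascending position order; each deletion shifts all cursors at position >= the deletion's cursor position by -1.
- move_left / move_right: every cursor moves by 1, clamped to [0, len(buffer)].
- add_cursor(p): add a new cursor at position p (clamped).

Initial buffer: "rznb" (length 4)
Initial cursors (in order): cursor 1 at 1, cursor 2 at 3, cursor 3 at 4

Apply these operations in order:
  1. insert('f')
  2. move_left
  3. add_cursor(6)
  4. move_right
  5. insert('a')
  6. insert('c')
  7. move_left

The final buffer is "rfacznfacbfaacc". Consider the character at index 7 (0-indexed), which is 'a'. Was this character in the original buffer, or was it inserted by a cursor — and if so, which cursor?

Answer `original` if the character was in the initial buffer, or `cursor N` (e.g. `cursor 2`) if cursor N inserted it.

Answer: cursor 2

Derivation:
After op 1 (insert('f')): buffer="rfznfbf" (len 7), cursors c1@2 c2@5 c3@7, authorship .1..2.3
After op 2 (move_left): buffer="rfznfbf" (len 7), cursors c1@1 c2@4 c3@6, authorship .1..2.3
After op 3 (add_cursor(6)): buffer="rfznfbf" (len 7), cursors c1@1 c2@4 c3@6 c4@6, authorship .1..2.3
After op 4 (move_right): buffer="rfznfbf" (len 7), cursors c1@2 c2@5 c3@7 c4@7, authorship .1..2.3
After op 5 (insert('a')): buffer="rfaznfabfaa" (len 11), cursors c1@3 c2@7 c3@11 c4@11, authorship .11..22.334
After op 6 (insert('c')): buffer="rfacznfacbfaacc" (len 15), cursors c1@4 c2@9 c3@15 c4@15, authorship .111..222.33434
After op 7 (move_left): buffer="rfacznfacbfaacc" (len 15), cursors c1@3 c2@8 c3@14 c4@14, authorship .111..222.33434
Authorship (.=original, N=cursor N): . 1 1 1 . . 2 2 2 . 3 3 4 3 4
Index 7: author = 2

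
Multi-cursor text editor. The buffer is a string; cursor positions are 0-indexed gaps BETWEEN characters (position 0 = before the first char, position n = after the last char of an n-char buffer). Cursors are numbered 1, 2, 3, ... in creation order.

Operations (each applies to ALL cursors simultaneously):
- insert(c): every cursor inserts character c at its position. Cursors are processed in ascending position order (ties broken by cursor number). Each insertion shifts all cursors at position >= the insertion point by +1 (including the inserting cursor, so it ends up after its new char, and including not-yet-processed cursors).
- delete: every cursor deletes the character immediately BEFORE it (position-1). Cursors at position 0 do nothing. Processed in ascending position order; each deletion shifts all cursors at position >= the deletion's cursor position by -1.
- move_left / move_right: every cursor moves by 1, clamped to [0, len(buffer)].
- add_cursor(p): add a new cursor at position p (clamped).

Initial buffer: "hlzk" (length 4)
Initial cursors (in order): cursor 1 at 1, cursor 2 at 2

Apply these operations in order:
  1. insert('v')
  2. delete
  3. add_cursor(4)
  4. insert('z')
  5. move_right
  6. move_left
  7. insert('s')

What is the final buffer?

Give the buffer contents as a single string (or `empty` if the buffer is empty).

Answer: hzslzszksz

Derivation:
After op 1 (insert('v')): buffer="hvlvzk" (len 6), cursors c1@2 c2@4, authorship .1.2..
After op 2 (delete): buffer="hlzk" (len 4), cursors c1@1 c2@2, authorship ....
After op 3 (add_cursor(4)): buffer="hlzk" (len 4), cursors c1@1 c2@2 c3@4, authorship ....
After op 4 (insert('z')): buffer="hzlzzkz" (len 7), cursors c1@2 c2@4 c3@7, authorship .1.2..3
After op 5 (move_right): buffer="hzlzzkz" (len 7), cursors c1@3 c2@5 c3@7, authorship .1.2..3
After op 6 (move_left): buffer="hzlzzkz" (len 7), cursors c1@2 c2@4 c3@6, authorship .1.2..3
After op 7 (insert('s')): buffer="hzslzszksz" (len 10), cursors c1@3 c2@6 c3@9, authorship .11.22..33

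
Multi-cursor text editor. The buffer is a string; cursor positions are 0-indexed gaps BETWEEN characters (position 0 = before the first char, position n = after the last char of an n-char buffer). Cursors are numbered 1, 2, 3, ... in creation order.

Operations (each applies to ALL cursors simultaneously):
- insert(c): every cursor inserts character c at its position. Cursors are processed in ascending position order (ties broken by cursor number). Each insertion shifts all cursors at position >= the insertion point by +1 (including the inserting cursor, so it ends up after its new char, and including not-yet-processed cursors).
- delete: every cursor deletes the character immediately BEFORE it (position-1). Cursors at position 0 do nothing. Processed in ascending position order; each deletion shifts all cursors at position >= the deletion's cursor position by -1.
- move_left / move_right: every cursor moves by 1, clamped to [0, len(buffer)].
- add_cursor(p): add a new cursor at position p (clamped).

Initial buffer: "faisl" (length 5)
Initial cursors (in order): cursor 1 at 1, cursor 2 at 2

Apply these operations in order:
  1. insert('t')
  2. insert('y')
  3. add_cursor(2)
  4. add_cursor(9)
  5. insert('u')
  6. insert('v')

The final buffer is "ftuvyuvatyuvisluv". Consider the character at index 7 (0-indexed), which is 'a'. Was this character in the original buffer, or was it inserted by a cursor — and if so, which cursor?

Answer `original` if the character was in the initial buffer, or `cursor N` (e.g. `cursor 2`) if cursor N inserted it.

After op 1 (insert('t')): buffer="ftatisl" (len 7), cursors c1@2 c2@4, authorship .1.2...
After op 2 (insert('y')): buffer="ftyatyisl" (len 9), cursors c1@3 c2@6, authorship .11.22...
After op 3 (add_cursor(2)): buffer="ftyatyisl" (len 9), cursors c3@2 c1@3 c2@6, authorship .11.22...
After op 4 (add_cursor(9)): buffer="ftyatyisl" (len 9), cursors c3@2 c1@3 c2@6 c4@9, authorship .11.22...
After op 5 (insert('u')): buffer="ftuyuatyuislu" (len 13), cursors c3@3 c1@5 c2@9 c4@13, authorship .1311.222...4
After op 6 (insert('v')): buffer="ftuvyuvatyuvisluv" (len 17), cursors c3@4 c1@7 c2@12 c4@17, authorship .133111.2222...44
Authorship (.=original, N=cursor N): . 1 3 3 1 1 1 . 2 2 2 2 . . . 4 4
Index 7: author = original

Answer: original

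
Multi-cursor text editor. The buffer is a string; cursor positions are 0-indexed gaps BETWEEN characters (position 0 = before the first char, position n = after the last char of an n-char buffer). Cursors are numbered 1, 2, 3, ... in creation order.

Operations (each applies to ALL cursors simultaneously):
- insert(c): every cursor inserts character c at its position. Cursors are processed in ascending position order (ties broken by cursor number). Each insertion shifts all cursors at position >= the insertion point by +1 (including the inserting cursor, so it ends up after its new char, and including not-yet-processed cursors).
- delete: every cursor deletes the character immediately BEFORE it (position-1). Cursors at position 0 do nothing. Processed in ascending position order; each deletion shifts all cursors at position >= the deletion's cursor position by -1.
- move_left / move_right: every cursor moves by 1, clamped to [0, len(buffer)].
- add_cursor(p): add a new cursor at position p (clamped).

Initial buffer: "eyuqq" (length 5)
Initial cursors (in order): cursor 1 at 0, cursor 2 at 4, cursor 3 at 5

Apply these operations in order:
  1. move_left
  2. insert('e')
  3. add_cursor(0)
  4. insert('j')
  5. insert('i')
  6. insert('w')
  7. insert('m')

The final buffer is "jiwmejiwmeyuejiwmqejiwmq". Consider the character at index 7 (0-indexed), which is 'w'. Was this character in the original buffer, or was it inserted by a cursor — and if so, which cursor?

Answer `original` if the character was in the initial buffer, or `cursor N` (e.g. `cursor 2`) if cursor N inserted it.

Answer: cursor 1

Derivation:
After op 1 (move_left): buffer="eyuqq" (len 5), cursors c1@0 c2@3 c3@4, authorship .....
After op 2 (insert('e')): buffer="eeyueqeq" (len 8), cursors c1@1 c2@5 c3@7, authorship 1...2.3.
After op 3 (add_cursor(0)): buffer="eeyueqeq" (len 8), cursors c4@0 c1@1 c2@5 c3@7, authorship 1...2.3.
After op 4 (insert('j')): buffer="jejeyuejqejq" (len 12), cursors c4@1 c1@3 c2@8 c3@11, authorship 411...22.33.
After op 5 (insert('i')): buffer="jiejieyuejiqejiq" (len 16), cursors c4@2 c1@5 c2@11 c3@15, authorship 44111...222.333.
After op 6 (insert('w')): buffer="jiwejiweyuejiwqejiwq" (len 20), cursors c4@3 c1@7 c2@14 c3@19, authorship 4441111...2222.3333.
After op 7 (insert('m')): buffer="jiwmejiwmeyuejiwmqejiwmq" (len 24), cursors c4@4 c1@9 c2@17 c3@23, authorship 444411111...22222.33333.
Authorship (.=original, N=cursor N): 4 4 4 4 1 1 1 1 1 . . . 2 2 2 2 2 . 3 3 3 3 3 .
Index 7: author = 1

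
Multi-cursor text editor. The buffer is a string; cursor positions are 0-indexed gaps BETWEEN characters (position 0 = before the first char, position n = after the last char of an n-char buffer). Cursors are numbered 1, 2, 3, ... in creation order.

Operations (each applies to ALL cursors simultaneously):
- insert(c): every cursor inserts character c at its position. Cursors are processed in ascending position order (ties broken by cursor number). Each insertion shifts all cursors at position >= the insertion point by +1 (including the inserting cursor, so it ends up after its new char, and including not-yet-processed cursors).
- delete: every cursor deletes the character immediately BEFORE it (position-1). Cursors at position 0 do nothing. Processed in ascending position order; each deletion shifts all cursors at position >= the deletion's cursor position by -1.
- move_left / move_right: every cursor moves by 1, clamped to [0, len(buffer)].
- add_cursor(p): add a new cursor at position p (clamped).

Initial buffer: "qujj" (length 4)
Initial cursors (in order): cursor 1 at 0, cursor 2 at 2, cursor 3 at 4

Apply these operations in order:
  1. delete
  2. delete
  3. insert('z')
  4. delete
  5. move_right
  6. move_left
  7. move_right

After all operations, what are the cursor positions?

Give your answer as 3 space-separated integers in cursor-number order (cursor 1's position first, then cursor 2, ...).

After op 1 (delete): buffer="qj" (len 2), cursors c1@0 c2@1 c3@2, authorship ..
After op 2 (delete): buffer="" (len 0), cursors c1@0 c2@0 c3@0, authorship 
After op 3 (insert('z')): buffer="zzz" (len 3), cursors c1@3 c2@3 c3@3, authorship 123
After op 4 (delete): buffer="" (len 0), cursors c1@0 c2@0 c3@0, authorship 
After op 5 (move_right): buffer="" (len 0), cursors c1@0 c2@0 c3@0, authorship 
After op 6 (move_left): buffer="" (len 0), cursors c1@0 c2@0 c3@0, authorship 
After op 7 (move_right): buffer="" (len 0), cursors c1@0 c2@0 c3@0, authorship 

Answer: 0 0 0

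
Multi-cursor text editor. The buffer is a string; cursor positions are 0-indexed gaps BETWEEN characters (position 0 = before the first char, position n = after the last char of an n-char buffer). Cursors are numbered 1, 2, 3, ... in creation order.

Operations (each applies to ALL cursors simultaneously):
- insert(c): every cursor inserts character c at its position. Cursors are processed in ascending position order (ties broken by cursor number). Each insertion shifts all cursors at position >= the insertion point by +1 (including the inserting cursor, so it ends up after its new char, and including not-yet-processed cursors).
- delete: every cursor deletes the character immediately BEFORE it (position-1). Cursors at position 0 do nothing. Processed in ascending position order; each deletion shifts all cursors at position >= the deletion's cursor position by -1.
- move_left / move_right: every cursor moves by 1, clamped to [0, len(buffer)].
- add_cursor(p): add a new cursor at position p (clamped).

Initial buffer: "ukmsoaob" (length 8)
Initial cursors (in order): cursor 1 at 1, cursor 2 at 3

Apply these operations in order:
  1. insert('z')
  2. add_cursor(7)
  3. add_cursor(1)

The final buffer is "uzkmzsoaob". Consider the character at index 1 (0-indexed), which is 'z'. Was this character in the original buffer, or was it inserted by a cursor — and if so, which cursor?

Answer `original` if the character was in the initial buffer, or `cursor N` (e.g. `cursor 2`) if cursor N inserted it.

Answer: cursor 1

Derivation:
After op 1 (insert('z')): buffer="uzkmzsoaob" (len 10), cursors c1@2 c2@5, authorship .1..2.....
After op 2 (add_cursor(7)): buffer="uzkmzsoaob" (len 10), cursors c1@2 c2@5 c3@7, authorship .1..2.....
After op 3 (add_cursor(1)): buffer="uzkmzsoaob" (len 10), cursors c4@1 c1@2 c2@5 c3@7, authorship .1..2.....
Authorship (.=original, N=cursor N): . 1 . . 2 . . . . .
Index 1: author = 1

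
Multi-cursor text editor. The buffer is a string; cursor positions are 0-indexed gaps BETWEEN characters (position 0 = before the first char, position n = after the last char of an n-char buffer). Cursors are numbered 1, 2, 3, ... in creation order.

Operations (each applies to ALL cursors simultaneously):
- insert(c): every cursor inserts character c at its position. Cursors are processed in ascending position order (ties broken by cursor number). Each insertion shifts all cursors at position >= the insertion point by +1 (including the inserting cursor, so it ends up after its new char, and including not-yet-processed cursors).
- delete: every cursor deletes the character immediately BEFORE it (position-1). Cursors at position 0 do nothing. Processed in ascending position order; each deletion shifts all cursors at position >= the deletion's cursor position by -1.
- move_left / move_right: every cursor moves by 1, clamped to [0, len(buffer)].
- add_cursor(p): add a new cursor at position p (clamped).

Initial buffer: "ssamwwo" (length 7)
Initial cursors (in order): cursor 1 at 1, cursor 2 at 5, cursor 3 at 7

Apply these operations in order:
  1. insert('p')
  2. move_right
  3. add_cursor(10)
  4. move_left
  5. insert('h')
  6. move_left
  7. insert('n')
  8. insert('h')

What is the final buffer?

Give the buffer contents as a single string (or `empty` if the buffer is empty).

After op 1 (insert('p')): buffer="spsamwpwop" (len 10), cursors c1@2 c2@7 c3@10, authorship .1....2..3
After op 2 (move_right): buffer="spsamwpwop" (len 10), cursors c1@3 c2@8 c3@10, authorship .1....2..3
After op 3 (add_cursor(10)): buffer="spsamwpwop" (len 10), cursors c1@3 c2@8 c3@10 c4@10, authorship .1....2..3
After op 4 (move_left): buffer="spsamwpwop" (len 10), cursors c1@2 c2@7 c3@9 c4@9, authorship .1....2..3
After op 5 (insert('h')): buffer="sphsamwphwohhp" (len 14), cursors c1@3 c2@9 c3@13 c4@13, authorship .11....22..343
After op 6 (move_left): buffer="sphsamwphwohhp" (len 14), cursors c1@2 c2@8 c3@12 c4@12, authorship .11....22..343
After op 7 (insert('n')): buffer="spnhsamwpnhwohnnhp" (len 18), cursors c1@3 c2@10 c3@16 c4@16, authorship .111....222..33443
After op 8 (insert('h')): buffer="spnhhsamwpnhhwohnnhhhp" (len 22), cursors c1@4 c2@12 c3@20 c4@20, authorship .1111....2222..3343443

Answer: spnhhsamwpnhhwohnnhhhp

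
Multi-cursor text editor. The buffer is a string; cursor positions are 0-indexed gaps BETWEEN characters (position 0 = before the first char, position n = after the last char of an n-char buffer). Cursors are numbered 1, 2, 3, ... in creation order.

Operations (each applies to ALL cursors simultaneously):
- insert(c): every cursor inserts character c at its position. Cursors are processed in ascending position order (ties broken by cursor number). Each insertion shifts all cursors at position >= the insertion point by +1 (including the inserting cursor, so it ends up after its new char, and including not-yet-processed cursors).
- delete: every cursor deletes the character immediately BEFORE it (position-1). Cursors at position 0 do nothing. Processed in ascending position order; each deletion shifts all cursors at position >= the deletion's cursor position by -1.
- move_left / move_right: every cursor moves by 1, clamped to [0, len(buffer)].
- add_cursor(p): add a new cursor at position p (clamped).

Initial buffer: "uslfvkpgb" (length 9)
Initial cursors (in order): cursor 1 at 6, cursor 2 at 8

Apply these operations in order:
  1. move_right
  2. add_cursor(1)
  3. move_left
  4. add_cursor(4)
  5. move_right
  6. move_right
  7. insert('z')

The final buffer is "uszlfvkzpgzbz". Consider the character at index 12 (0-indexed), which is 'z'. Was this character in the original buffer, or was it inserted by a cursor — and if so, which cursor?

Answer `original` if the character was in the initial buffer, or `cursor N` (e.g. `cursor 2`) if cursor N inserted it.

After op 1 (move_right): buffer="uslfvkpgb" (len 9), cursors c1@7 c2@9, authorship .........
After op 2 (add_cursor(1)): buffer="uslfvkpgb" (len 9), cursors c3@1 c1@7 c2@9, authorship .........
After op 3 (move_left): buffer="uslfvkpgb" (len 9), cursors c3@0 c1@6 c2@8, authorship .........
After op 4 (add_cursor(4)): buffer="uslfvkpgb" (len 9), cursors c3@0 c4@4 c1@6 c2@8, authorship .........
After op 5 (move_right): buffer="uslfvkpgb" (len 9), cursors c3@1 c4@5 c1@7 c2@9, authorship .........
After op 6 (move_right): buffer="uslfvkpgb" (len 9), cursors c3@2 c4@6 c1@8 c2@9, authorship .........
After op 7 (insert('z')): buffer="uszlfvkzpgzbz" (len 13), cursors c3@3 c4@8 c1@11 c2@13, authorship ..3....4..1.2
Authorship (.=original, N=cursor N): . . 3 . . . . 4 . . 1 . 2
Index 12: author = 2

Answer: cursor 2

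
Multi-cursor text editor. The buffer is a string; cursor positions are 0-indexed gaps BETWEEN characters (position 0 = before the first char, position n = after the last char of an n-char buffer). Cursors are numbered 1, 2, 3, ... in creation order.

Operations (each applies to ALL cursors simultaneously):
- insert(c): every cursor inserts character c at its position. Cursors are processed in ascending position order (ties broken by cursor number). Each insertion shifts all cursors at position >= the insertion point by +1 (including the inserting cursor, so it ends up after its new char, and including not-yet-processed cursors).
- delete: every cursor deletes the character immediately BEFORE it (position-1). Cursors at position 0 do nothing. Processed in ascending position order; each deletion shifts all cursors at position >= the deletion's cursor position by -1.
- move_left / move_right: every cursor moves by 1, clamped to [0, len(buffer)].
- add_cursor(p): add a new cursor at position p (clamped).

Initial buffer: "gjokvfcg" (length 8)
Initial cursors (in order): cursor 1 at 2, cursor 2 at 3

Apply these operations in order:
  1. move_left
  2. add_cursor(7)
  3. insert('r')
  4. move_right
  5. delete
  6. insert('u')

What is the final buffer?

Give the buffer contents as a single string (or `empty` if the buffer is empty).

Answer: grurukvfcru

Derivation:
After op 1 (move_left): buffer="gjokvfcg" (len 8), cursors c1@1 c2@2, authorship ........
After op 2 (add_cursor(7)): buffer="gjokvfcg" (len 8), cursors c1@1 c2@2 c3@7, authorship ........
After op 3 (insert('r')): buffer="grjrokvfcrg" (len 11), cursors c1@2 c2@4 c3@10, authorship .1.2.....3.
After op 4 (move_right): buffer="grjrokvfcrg" (len 11), cursors c1@3 c2@5 c3@11, authorship .1.2.....3.
After op 5 (delete): buffer="grrkvfcr" (len 8), cursors c1@2 c2@3 c3@8, authorship .12....3
After op 6 (insert('u')): buffer="grurukvfcru" (len 11), cursors c1@3 c2@5 c3@11, authorship .1122....33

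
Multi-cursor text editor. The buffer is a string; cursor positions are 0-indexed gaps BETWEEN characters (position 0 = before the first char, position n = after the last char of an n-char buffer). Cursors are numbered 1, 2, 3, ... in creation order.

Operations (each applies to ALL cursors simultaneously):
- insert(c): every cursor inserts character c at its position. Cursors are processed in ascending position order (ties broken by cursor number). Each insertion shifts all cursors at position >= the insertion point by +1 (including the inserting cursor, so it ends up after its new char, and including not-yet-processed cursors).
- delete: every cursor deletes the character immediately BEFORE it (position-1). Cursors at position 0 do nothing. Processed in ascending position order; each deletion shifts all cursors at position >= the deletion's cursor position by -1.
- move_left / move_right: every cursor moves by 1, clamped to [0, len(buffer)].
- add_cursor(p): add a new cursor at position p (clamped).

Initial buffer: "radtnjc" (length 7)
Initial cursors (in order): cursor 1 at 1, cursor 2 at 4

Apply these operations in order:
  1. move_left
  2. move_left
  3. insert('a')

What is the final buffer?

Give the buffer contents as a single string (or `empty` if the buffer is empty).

After op 1 (move_left): buffer="radtnjc" (len 7), cursors c1@0 c2@3, authorship .......
After op 2 (move_left): buffer="radtnjc" (len 7), cursors c1@0 c2@2, authorship .......
After op 3 (insert('a')): buffer="araadtnjc" (len 9), cursors c1@1 c2@4, authorship 1..2.....

Answer: araadtnjc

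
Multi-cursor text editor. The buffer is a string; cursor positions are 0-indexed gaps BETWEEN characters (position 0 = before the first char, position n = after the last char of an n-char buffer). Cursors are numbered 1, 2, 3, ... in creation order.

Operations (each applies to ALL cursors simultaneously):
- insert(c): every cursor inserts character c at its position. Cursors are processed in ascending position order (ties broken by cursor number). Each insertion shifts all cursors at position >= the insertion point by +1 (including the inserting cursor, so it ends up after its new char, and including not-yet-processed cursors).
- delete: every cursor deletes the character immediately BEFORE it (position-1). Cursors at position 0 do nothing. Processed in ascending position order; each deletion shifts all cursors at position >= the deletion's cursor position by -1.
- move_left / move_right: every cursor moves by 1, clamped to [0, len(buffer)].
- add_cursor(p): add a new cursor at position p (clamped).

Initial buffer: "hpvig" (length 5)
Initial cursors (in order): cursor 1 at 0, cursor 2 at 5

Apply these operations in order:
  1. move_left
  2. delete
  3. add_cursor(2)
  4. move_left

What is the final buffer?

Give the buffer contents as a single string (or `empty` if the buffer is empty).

After op 1 (move_left): buffer="hpvig" (len 5), cursors c1@0 c2@4, authorship .....
After op 2 (delete): buffer="hpvg" (len 4), cursors c1@0 c2@3, authorship ....
After op 3 (add_cursor(2)): buffer="hpvg" (len 4), cursors c1@0 c3@2 c2@3, authorship ....
After op 4 (move_left): buffer="hpvg" (len 4), cursors c1@0 c3@1 c2@2, authorship ....

Answer: hpvg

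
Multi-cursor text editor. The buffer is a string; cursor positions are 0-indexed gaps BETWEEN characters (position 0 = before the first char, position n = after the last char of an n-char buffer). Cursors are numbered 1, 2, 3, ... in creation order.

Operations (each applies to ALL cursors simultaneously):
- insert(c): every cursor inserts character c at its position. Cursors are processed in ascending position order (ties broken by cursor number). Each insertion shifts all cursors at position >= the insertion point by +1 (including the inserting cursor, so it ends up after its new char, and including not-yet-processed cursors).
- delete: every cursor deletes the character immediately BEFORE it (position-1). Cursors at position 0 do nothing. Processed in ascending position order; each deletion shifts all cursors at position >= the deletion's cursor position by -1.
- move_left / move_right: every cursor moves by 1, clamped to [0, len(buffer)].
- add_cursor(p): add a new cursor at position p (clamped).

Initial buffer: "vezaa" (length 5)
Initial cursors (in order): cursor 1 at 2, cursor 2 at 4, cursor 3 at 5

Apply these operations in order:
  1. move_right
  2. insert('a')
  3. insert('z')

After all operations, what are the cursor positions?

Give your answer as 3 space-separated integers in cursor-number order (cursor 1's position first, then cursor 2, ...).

Answer: 5 11 11

Derivation:
After op 1 (move_right): buffer="vezaa" (len 5), cursors c1@3 c2@5 c3@5, authorship .....
After op 2 (insert('a')): buffer="vezaaaaa" (len 8), cursors c1@4 c2@8 c3@8, authorship ...1..23
After op 3 (insert('z')): buffer="vezazaaaazz" (len 11), cursors c1@5 c2@11 c3@11, authorship ...11..2323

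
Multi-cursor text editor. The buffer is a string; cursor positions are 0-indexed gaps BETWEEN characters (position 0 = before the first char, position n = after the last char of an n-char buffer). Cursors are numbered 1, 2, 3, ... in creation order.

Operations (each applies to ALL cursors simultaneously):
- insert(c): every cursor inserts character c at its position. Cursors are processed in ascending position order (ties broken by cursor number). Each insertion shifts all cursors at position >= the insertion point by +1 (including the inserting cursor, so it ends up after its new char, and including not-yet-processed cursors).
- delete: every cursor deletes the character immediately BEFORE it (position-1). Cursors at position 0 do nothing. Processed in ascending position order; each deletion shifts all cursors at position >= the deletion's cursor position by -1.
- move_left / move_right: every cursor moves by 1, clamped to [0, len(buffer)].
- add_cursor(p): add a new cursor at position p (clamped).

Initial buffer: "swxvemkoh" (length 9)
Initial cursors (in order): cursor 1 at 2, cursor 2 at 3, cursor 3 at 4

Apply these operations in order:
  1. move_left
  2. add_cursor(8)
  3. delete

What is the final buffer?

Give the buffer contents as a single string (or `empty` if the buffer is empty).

After op 1 (move_left): buffer="swxvemkoh" (len 9), cursors c1@1 c2@2 c3@3, authorship .........
After op 2 (add_cursor(8)): buffer="swxvemkoh" (len 9), cursors c1@1 c2@2 c3@3 c4@8, authorship .........
After op 3 (delete): buffer="vemkh" (len 5), cursors c1@0 c2@0 c3@0 c4@4, authorship .....

Answer: vemkh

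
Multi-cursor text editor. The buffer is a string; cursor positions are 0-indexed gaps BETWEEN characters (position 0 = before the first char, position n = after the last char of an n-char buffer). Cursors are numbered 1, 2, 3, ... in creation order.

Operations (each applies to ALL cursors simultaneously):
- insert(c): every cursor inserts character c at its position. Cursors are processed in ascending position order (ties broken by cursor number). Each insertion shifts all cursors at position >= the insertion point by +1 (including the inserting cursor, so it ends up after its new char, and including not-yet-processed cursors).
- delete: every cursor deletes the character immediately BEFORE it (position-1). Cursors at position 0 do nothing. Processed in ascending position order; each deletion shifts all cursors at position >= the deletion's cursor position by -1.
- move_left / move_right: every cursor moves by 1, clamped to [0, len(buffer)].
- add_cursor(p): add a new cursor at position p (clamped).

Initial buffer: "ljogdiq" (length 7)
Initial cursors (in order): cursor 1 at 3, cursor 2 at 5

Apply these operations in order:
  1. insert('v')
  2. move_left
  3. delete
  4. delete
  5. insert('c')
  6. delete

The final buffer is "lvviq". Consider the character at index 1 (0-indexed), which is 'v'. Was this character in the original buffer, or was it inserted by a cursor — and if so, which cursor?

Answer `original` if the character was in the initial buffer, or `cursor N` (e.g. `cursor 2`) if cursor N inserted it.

After op 1 (insert('v')): buffer="ljovgdviq" (len 9), cursors c1@4 c2@7, authorship ...1..2..
After op 2 (move_left): buffer="ljovgdviq" (len 9), cursors c1@3 c2@6, authorship ...1..2..
After op 3 (delete): buffer="ljvgviq" (len 7), cursors c1@2 c2@4, authorship ..1.2..
After op 4 (delete): buffer="lvviq" (len 5), cursors c1@1 c2@2, authorship .12..
After op 5 (insert('c')): buffer="lcvcviq" (len 7), cursors c1@2 c2@4, authorship .1122..
After op 6 (delete): buffer="lvviq" (len 5), cursors c1@1 c2@2, authorship .12..
Authorship (.=original, N=cursor N): . 1 2 . .
Index 1: author = 1

Answer: cursor 1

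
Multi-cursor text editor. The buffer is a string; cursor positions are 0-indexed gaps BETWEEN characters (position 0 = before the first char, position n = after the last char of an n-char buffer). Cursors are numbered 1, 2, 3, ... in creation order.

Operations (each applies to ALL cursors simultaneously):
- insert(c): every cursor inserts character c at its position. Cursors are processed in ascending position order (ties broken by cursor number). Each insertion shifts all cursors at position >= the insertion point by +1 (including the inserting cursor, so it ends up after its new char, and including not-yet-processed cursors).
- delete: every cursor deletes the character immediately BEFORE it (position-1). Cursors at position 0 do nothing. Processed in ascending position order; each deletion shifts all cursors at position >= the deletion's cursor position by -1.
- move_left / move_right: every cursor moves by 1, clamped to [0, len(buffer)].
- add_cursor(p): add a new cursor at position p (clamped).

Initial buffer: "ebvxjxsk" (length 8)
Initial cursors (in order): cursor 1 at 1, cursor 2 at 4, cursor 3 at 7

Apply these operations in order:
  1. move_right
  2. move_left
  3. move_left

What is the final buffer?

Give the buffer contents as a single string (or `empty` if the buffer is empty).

After op 1 (move_right): buffer="ebvxjxsk" (len 8), cursors c1@2 c2@5 c3@8, authorship ........
After op 2 (move_left): buffer="ebvxjxsk" (len 8), cursors c1@1 c2@4 c3@7, authorship ........
After op 3 (move_left): buffer="ebvxjxsk" (len 8), cursors c1@0 c2@3 c3@6, authorship ........

Answer: ebvxjxsk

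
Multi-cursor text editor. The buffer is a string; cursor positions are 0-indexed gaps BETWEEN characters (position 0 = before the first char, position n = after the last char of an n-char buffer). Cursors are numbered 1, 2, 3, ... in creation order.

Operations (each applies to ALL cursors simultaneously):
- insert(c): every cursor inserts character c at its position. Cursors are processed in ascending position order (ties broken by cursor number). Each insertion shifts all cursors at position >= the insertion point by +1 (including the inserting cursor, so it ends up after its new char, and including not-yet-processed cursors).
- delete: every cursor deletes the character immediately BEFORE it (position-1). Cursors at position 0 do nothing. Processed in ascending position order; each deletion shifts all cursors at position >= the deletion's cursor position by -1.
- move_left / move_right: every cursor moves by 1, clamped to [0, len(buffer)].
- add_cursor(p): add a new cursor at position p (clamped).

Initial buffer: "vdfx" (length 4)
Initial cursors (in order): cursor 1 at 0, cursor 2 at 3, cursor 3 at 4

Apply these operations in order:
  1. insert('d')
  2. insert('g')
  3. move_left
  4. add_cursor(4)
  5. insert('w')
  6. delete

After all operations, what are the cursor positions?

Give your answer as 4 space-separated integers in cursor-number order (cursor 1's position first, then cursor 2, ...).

After op 1 (insert('d')): buffer="dvdfdxd" (len 7), cursors c1@1 c2@5 c3@7, authorship 1...2.3
After op 2 (insert('g')): buffer="dgvdfdgxdg" (len 10), cursors c1@2 c2@7 c3@10, authorship 11...22.33
After op 3 (move_left): buffer="dgvdfdgxdg" (len 10), cursors c1@1 c2@6 c3@9, authorship 11...22.33
After op 4 (add_cursor(4)): buffer="dgvdfdgxdg" (len 10), cursors c1@1 c4@4 c2@6 c3@9, authorship 11...22.33
After op 5 (insert('w')): buffer="dwgvdwfdwgxdwg" (len 14), cursors c1@2 c4@6 c2@9 c3@13, authorship 111..4.222.333
After op 6 (delete): buffer="dgvdfdgxdg" (len 10), cursors c1@1 c4@4 c2@6 c3@9, authorship 11...22.33

Answer: 1 6 9 4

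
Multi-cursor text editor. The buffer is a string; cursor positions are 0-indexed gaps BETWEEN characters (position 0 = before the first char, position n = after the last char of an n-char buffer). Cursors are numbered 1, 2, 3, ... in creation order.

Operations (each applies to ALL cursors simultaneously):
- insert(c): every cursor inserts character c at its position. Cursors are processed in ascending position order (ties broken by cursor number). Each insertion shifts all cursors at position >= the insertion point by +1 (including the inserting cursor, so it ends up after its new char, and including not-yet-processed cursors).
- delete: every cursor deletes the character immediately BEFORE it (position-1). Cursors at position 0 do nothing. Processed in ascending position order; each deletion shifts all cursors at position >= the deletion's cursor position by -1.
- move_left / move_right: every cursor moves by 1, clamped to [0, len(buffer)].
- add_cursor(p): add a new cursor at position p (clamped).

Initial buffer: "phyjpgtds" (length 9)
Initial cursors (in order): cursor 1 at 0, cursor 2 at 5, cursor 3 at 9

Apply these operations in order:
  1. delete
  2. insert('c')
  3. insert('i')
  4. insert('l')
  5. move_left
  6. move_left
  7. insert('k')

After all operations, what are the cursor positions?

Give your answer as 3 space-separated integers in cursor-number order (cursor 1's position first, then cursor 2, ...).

After op 1 (delete): buffer="phyjgtd" (len 7), cursors c1@0 c2@4 c3@7, authorship .......
After op 2 (insert('c')): buffer="cphyjcgtdc" (len 10), cursors c1@1 c2@6 c3@10, authorship 1....2...3
After op 3 (insert('i')): buffer="ciphyjcigtdci" (len 13), cursors c1@2 c2@8 c3@13, authorship 11....22...33
After op 4 (insert('l')): buffer="cilphyjcilgtdcil" (len 16), cursors c1@3 c2@10 c3@16, authorship 111....222...333
After op 5 (move_left): buffer="cilphyjcilgtdcil" (len 16), cursors c1@2 c2@9 c3@15, authorship 111....222...333
After op 6 (move_left): buffer="cilphyjcilgtdcil" (len 16), cursors c1@1 c2@8 c3@14, authorship 111....222...333
After op 7 (insert('k')): buffer="ckilphyjckilgtdckil" (len 19), cursors c1@2 c2@10 c3@17, authorship 1111....2222...3333

Answer: 2 10 17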